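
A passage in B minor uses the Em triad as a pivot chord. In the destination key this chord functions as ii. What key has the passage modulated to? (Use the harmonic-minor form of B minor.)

D major

The numeral ii denotes a minor triad on scale degree 2. With E on degree 2, the tonic of the new key is D.
Degree 2 carries a minor triad in major keys, so the destination is D major.
Check: the diatonic triads of D major are D (I), Em (ii), F#m (iii), G (IV), A (V), Bm (vi), C#dim (vii°) — Em is indeed ii.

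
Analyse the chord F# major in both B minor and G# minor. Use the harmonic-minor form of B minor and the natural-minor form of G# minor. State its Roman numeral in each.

V in B minor; VII in G# minor

The scale of B minor (harmonic minor) is B C# D E F# G A#; F# is degree 5, and the triad built there (F#-A#-C#) is major, so it is V.
The scale of G# minor (natural minor) is G# A# B C# D# E F#; F# is degree 7, and the triad built there (F#-A#-C#) is major, so it is VII.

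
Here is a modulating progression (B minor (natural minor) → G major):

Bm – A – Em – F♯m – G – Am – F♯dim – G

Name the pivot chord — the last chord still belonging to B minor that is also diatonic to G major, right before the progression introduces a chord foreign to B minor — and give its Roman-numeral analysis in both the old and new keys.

G — VI in B minor, I in G major

Chords diatonic to B minor: Bm, C♯dim, D, Em, F♯m, G, A.
Reading the progression, the first chord not in that set is Am, so the modulation leaves B minor there.
The chord immediately before Am is G, which is diatonic to both keys: VI in B minor and I in G major.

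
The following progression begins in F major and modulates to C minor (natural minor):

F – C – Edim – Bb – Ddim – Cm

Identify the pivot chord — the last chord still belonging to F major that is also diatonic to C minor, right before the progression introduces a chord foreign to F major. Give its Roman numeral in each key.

Bb — IV in F major, VII in C minor

Chords diatonic to F major: F, Gm, Am, Bb, C, Dm, Edim.
Reading the progression, the first chord not in that set is Ddim, so the modulation leaves F major there.
The chord immediately before Ddim is Bb, which is diatonic to both keys: IV in F major and VII in C minor.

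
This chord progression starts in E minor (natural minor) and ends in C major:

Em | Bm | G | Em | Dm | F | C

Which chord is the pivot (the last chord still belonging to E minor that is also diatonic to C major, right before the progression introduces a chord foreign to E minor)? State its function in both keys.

Em — i in E minor, iii in C major

Chords diatonic to E minor: Em, F#dim, G, Am, Bm, C, D.
Reading the progression, the first chord not in that set is Dm, so the modulation leaves E minor there.
The chord immediately before Dm is Em, which is diatonic to both keys: i in E minor and iii in C major.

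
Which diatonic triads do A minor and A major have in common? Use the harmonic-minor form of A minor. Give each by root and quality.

E, G♯dim

Triads in A minor (harmonic minor): Am (i), Bdim (ii°), Caug (III+), Dm (iv), E (V), F (VI), G♯dim (vii°).
Triads in A major: A (I), Bm (ii), C♯m (iii), D (IV), E (V), F♯m (vi), G♯dim (vii°).
Shared triads with their functions: E (V in A minor, V in A major); G♯dim (vii° in A minor, vii° in A major).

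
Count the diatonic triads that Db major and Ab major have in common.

Diatonic triads of Db major: Db (I), Ebm (ii), Fm (iii), Gb (IV), Ab (V), Bbm (vi), Cdim (vii°).
Diatonic triads of Ab major: Ab (I), Bbm (ii), Cm (iii), Db (IV), Eb (V), Fm (vi), Gdim (vii°).
Matching root and quality in both lists: Db, Fm, Ab, Bbm.
That gives 4 common triads.

4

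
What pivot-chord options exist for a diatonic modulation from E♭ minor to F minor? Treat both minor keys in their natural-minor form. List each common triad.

Triads in E♭ minor (natural minor): E♭ minor (i), F diminished (ii°), G♭ major (III), A♭ minor (iv), B♭ minor (v), C♭ major (VI), D♭ major (VII).
Triads in F minor (natural minor): F minor (i), G diminished (ii°), A♭ major (III), B♭ minor (iv), C minor (v), D♭ major (VI), E♭ major (VII).
Shared triads with their functions: B♭ minor (v in E♭ minor, iv in F minor); D♭ major (VII in E♭ minor, VI in F minor).

B♭m, D♭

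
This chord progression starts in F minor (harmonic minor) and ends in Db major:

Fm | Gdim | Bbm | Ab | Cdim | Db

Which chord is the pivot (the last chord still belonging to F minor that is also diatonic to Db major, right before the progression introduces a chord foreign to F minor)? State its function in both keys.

Bbm — iv in F minor, vi in Db major

Chords diatonic to F minor: Fm, Gdim, Abaug, Bbm, C, Db, Edim.
Reading the progression, the first chord not in that set is Ab, so the modulation leaves F minor there.
The chord immediately before Ab is Bbm, which is diatonic to both keys: iv in F minor and vi in Db major.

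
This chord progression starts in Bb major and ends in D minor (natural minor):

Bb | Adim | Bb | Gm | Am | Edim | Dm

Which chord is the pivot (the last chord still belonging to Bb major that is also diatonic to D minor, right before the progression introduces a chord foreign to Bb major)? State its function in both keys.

Gm — vi in Bb major, iv in D minor

Chords diatonic to Bb major: Bb, Cm, Dm, Eb, F, Gm, Adim.
Reading the progression, the first chord not in that set is Am, so the modulation leaves Bb major there.
The chord immediately before Am is Gm, which is diatonic to both keys: vi in Bb major and iv in D minor.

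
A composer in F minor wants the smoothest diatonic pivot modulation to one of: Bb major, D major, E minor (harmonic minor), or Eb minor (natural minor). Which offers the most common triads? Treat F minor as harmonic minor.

Eb minor

Triads of F minor (harmonic minor): Fm (i), Gdim (ii°), Abaug (III+), Bbm (iv), C (V), Db (VI), Edim (vii°).
Bb major shares 0: none.
D major shares 0: none.
E minor (harmonic minor) shares 1: C.
Eb minor (natural minor) shares 2: Bbm, Db.
The most common triads (2) are shared with Eb minor.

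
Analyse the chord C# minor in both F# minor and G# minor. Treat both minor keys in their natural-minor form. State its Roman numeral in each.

v in F# minor; iv in G# minor

The scale of F# minor (natural minor) is F# G# A B C# D E; C# is degree 5, and the triad built there (C#-E-G#) is minor, so it is v.
The scale of G# minor (natural minor) is G# A# B C# D# E F#; C# is degree 4, and the triad built there (C#-E-G#) is minor, so it is iv.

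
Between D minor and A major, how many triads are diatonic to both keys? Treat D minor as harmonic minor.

1

Diatonic triads of D minor (harmonic minor): Dm (i), Edim (ii°), Faug (III+), Gm (iv), A (V), B♭ (VI), C♯dim (vii°).
Diatonic triads of A major: A (I), Bm (ii), C♯m (iii), D (IV), E (V), F♯m (vi), G♯dim (vii°).
Matching root and quality in both lists: A.
That gives 1 common triad.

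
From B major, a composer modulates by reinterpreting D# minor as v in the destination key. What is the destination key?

G# minor

The numeral v denotes a minor triad on scale degree 5. With D# on degree 5, the tonic of the new key is G#.
Degree 5 carries a minor triad in natural-minor keys, so the destination is G# minor.
Check: the diatonic triads of G# minor (natural minor) are G#m (i), A#dim (ii°), B (III), C#m (iv), D#m (v), E (VI), F# (VII) — D# minor is indeed v.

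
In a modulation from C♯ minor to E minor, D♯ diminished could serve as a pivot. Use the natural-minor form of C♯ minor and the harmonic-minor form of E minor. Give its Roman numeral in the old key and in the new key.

The scale of C♯ minor (natural minor) is C♯ D♯ E F♯ G♯ A B; D♯ is degree 2, and the triad built there (D♯-F♯-A) is diminished, so it is ii°.
The scale of E minor (harmonic minor) is E F♯ G A B C D♯; D♯ is degree 7, and the triad built there (D♯-F♯-A) is diminished, so it is vii°.

ii° in C♯ minor; vii° in E minor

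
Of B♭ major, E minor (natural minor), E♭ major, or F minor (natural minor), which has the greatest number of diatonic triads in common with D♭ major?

F minor

Triads of D♭ major: D♭ (I), E♭m (ii), Fm (iii), G♭ (IV), A♭ (V), B♭m (vi), Cdim (vii°).
B♭ major shares 0: none.
E minor (natural minor) shares 0: none.
E♭ major shares 2: Fm, A♭.
F minor (natural minor) shares 4: D♭, Fm, A♭, B♭m.
The most common triads (4) are shared with F minor.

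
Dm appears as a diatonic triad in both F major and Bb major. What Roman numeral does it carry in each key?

The scale of F major is F G A Bb C D E; D is degree 6, and the triad built there (D-F-A) is minor, so it is vi.
The scale of Bb major is Bb C D Eb F G A; D is degree 3, and the triad built there (D-F-A) is minor, so it is iii.

vi in F major; iii in Bb major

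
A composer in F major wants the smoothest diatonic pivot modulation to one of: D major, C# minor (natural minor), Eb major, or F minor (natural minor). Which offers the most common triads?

Triads of F major: F (I), Gm (ii), Am (iii), Bb (IV), C (V), Dm (vi), Edim (vii°).
D major shares 0: none.
C# minor (natural minor) shares 0: none.
Eb major shares 2: Gm, Bb.
F minor (natural minor) shares 0: none.
The most common triads (2) are shared with Eb major.

Eb major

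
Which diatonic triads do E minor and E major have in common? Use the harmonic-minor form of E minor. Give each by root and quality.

B, D#dim

Triads in E minor (harmonic minor): Em (i), F#dim (ii°), Gaug (III+), Am (iv), B (V), C (VI), D#dim (vii°).
Triads in E major: E (I), F#m (ii), G#m (iii), A (IV), B (V), C#m (vi), D#dim (vii°).
Shared triads with their functions: B (V in E minor, V in E major); D#dim (vii° in E minor, vii° in E major).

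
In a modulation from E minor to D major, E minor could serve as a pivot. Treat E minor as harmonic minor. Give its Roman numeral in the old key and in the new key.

i in E minor; ii in D major

The scale of E minor (harmonic minor) is E F# G A B C D#; E is degree 1, and the triad built there (E-G-B) is minor, so it is i.
The scale of D major is D E F# G A B C#; E is degree 2, and the triad built there (E-G-B) is minor, so it is ii.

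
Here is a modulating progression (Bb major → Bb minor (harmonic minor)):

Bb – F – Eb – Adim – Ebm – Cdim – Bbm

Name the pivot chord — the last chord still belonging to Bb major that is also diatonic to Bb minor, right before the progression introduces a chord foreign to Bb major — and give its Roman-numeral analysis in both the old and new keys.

Adim — vii° in Bb major, vii° in Bb minor

Chords diatonic to Bb major: Bb, Cm, Dm, Eb, F, Gm, Adim.
Reading the progression, the first chord not in that set is Ebm, so the modulation leaves Bb major there.
The chord immediately before Ebm is Adim, which is diatonic to both keys: vii° in Bb major and vii° in Bb minor.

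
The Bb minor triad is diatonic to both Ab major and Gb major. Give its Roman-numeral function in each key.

ii in Ab major; iii in Gb major

The scale of Ab major is Ab Bb C Db Eb F G; Bb is degree 2, and the triad built there (Bb-Db-F) is minor, so it is ii.
The scale of Gb major is Gb Ab Bb Cb Db Eb F; Bb is degree 3, and the triad built there (Bb-Db-F) is minor, so it is iii.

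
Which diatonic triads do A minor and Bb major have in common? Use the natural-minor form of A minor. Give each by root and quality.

Dm, F

Triads in A minor (natural minor): Am (i), Bdim (ii°), C (III), Dm (iv), Em (v), F (VI), G (VII).
Triads in Bb major: Bb (I), Cm (ii), Dm (iii), Eb (IV), F (V), Gm (vi), Adim (vii°).
Shared triads with their functions: Dm (iv in A minor, iii in Bb major); F (VI in A minor, V in Bb major).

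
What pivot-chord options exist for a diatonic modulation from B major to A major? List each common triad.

Triads in B major: B major (I), C# minor (ii), D# minor (iii), E major (IV), F# major (V), G# minor (vi), A# diminished (vii°).
Triads in A major: A major (I), B minor (ii), C# minor (iii), D major (IV), E major (V), F# minor (vi), G# diminished (vii°).
Shared triads with their functions: C# minor (ii in B major, iii in A major); E major (IV in B major, V in A major).

C#m, E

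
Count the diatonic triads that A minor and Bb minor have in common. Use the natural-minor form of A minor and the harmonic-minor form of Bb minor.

Diatonic triads of A minor (natural minor): Am (i), Bdim (ii°), C (III), Dm (iv), Em (v), F (VI), G (VII).
Diatonic triads of Bb minor (harmonic minor): Bbm (i), Cdim (ii°), Dbaug (III+), Ebm (iv), F (V), Gb (VI), Adim (vii°).
Matching root and quality in both lists: F.
That gives 1 common triad.

1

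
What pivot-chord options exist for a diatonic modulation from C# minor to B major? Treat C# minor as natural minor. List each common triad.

Triads in C# minor (natural minor): C#m (i), D#dim (ii°), E (III), F#m (iv), G#m (v), A (VI), B (VII).
Triads in B major: B (I), C#m (ii), D#m (iii), E (IV), F# (V), G#m (vi), A#dim (vii°).
Shared triads with their functions: C#m (i in C# minor, ii in B major); E (III in C# minor, IV in B major); G#m (v in C# minor, vi in B major); B (VII in C# minor, I in B major).

C#m, E, G#m, B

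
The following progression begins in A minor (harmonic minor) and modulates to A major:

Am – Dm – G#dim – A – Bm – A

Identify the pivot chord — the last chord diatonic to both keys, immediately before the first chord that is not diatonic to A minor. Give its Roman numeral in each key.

Chords diatonic to A minor: Am, Bdim, Caug, Dm, E, F, G#dim.
Reading the progression, the first chord not in that set is A, so the modulation leaves A minor there.
The chord immediately before A is G#dim, which is diatonic to both keys: vii° in A minor and vii° in A major.

G#dim — vii° in A minor, vii° in A major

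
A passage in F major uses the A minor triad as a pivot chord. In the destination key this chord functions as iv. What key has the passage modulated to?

E minor

The numeral iv denotes a minor triad on scale degree 4. With A on degree 4, the tonic of the new key is E.
Degree 4 carries a minor triad in minor keys, so the destination is E minor.
Check: the diatonic triads of E minor (natural minor) are Em (i), F♯dim (ii°), G (III), Am (iv), Bm (v), C (VI), D (VII) — A minor is indeed iv.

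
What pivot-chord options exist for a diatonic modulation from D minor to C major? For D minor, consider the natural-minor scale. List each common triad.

Dm, F, Am, C

Triads in D minor (natural minor): Dm (i), Edim (ii°), F (III), Gm (iv), Am (v), Bb (VI), C (VII).
Triads in C major: C (I), Dm (ii), Em (iii), F (IV), G (V), Am (vi), Bdim (vii°).
Shared triads with their functions: Dm (i in D minor, ii in C major); F (III in D minor, IV in C major); Am (v in D minor, vi in C major); C (VII in D minor, I in C major).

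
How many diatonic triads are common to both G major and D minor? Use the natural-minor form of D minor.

Diatonic triads of G major: G (I), Am (ii), Bm (iii), C (IV), D (V), Em (vi), F#dim (vii°).
Diatonic triads of D minor (natural minor): Dm (i), Edim (ii°), F (III), Gm (iv), Am (v), Bb (VI), C (VII).
Matching root and quality in both lists: Am, C.
That gives 2 common triads.

2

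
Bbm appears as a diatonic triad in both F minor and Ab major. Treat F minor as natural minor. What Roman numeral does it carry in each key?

iv in F minor; ii in Ab major

The scale of F minor (natural minor) is F G Ab Bb C Db Eb; Bb is degree 4, and the triad built there (Bb-Db-F) is minor, so it is iv.
The scale of Ab major is Ab Bb C Db Eb F G; Bb is degree 2, and the triad built there (Bb-Db-F) is minor, so it is ii.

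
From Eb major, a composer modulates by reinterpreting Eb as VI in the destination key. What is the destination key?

G minor

The numeral VI denotes a major triad on scale degree 6. With Eb on degree 6, the tonic of the new key is G.
Degree 6 carries a major triad in minor keys, so the destination is G minor.
Check: the diatonic triads of G minor (natural minor) are Gm (i), Adim (ii°), Bb (III), Cm (iv), Dm (v), Eb (VI), F (VII) — Eb is indeed VI.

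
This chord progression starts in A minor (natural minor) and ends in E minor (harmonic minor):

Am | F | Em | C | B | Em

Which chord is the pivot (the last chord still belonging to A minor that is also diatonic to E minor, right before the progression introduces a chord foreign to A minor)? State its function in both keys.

Chords diatonic to A minor: Am, Bdim, C, Dm, Em, F, G.
Reading the progression, the first chord not in that set is B, so the modulation leaves A minor there.
The chord immediately before B is C, which is diatonic to both keys: III in A minor and VI in E minor.

C — III in A minor, VI in E minor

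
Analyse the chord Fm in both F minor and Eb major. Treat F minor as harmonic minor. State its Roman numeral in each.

i in F minor; ii in Eb major

The scale of F minor (harmonic minor) is F G Ab Bb C Db E; F is degree 1, and the triad built there (F-Ab-C) is minor, so it is i.
The scale of Eb major is Eb F G Ab Bb C D; F is degree 2, and the triad built there (F-Ab-C) is minor, so it is ii.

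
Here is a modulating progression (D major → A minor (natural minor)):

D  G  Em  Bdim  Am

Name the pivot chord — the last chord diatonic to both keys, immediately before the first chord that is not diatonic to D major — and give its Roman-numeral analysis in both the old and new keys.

Em — ii in D major, v in A minor

Chords diatonic to D major: D, Em, F#m, G, A, Bm, C#dim.
Reading the progression, the first chord not in that set is Bdim, so the modulation leaves D major there.
The chord immediately before Bdim is Em, which is diatonic to both keys: ii in D major and v in A minor.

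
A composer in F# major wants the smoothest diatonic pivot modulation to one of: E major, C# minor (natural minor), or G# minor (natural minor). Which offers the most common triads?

G# minor

Triads of F# major: F# (I), G#m (ii), A#m (iii), B (IV), C# (V), D#m (vi), E#dim (vii°).
E major shares 2: G#m, B.
C# minor (natural minor) shares 2: G#m, B.
G# minor (natural minor) shares 4: F#, G#m, B, D#m.
The most common triads (4) are shared with G# minor.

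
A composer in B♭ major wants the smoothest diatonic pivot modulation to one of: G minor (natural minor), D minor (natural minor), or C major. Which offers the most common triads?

Triads of B♭ major: B♭ (I), Cm (ii), Dm (iii), E♭ (IV), F (V), Gm (vi), Adim (vii°).
G minor (natural minor) shares 7: B♭, Cm, Dm, E♭, F, Gm, Adim.
D minor (natural minor) shares 4: B♭, Dm, F, Gm.
C major shares 2: Dm, F.
The most common triads (7) are shared with G minor.

G minor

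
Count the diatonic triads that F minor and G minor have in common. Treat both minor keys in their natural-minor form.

2

Diatonic triads of F minor (natural minor): F minor (i), G diminished (ii°), Ab major (III), Bb minor (iv), C minor (v), Db major (VI), Eb major (VII).
Diatonic triads of G minor (natural minor): G minor (i), A diminished (ii°), Bb major (III), C minor (iv), D minor (v), Eb major (VI), F major (VII).
Matching root and quality in both lists: C minor, Eb major.
That gives 2 common triads.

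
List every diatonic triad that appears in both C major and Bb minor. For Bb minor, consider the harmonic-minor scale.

F

Triads in C major: C (I), Dm (ii), Em (iii), F (IV), G (V), Am (vi), Bdim (vii°).
Triads in Bb minor (harmonic minor): Bbm (i), Cdim (ii°), Dbaug (III+), Ebm (iv), F (V), Gb (VI), Adim (vii°).
Shared triads with their functions: F (IV in C major, V in Bb minor).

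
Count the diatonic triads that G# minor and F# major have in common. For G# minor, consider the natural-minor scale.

4

Diatonic triads of G# minor (natural minor): G# minor (i), A# diminished (ii°), B major (III), C# minor (iv), D# minor (v), E major (VI), F# major (VII).
Diatonic triads of F# major: F# major (I), G# minor (ii), A# minor (iii), B major (IV), C# major (V), D# minor (vi), E# diminished (vii°).
Matching root and quality in both lists: G# minor, B major, D# minor, F# major.
That gives 4 common triads.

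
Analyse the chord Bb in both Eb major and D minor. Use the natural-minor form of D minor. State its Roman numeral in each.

The scale of Eb major is Eb F G Ab Bb C D; Bb is degree 5, and the triad built there (Bb-D-F) is major, so it is V.
The scale of D minor (natural minor) is D E F G A Bb C; Bb is degree 6, and the triad built there (Bb-D-F) is major, so it is VI.

V in Eb major; VI in D minor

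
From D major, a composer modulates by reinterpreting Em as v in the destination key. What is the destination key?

The numeral v denotes a minor triad on scale degree 5. With E on degree 5, the tonic of the new key is A.
Degree 5 carries a minor triad in natural-minor keys, so the destination is A minor.
Check: the diatonic triads of A minor (natural minor) are Am (i), Bdim (ii°), C (III), Dm (iv), Em (v), F (VI), G (VII) — Em is indeed v.

A minor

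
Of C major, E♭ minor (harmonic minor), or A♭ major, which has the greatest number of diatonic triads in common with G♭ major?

Triads of G♭ major: G♭ (I), A♭m (ii), B♭m (iii), C♭ (IV), D♭ (V), E♭m (vi), Fdim (vii°).
C major shares 0: none.
E♭ minor (harmonic minor) shares 4: A♭m, C♭, E♭m, Fdim.
A♭ major shares 2: B♭m, D♭.
The most common triads (4) are shared with E♭ minor.

E♭ minor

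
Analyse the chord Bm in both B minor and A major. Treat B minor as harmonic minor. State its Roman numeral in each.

The scale of B minor (harmonic minor) is B C# D E F# G A#; B is degree 1, and the triad built there (B-D-F#) is minor, so it is i.
The scale of A major is A B C# D E F# G#; B is degree 2, and the triad built there (B-D-F#) is minor, so it is ii.

i in B minor; ii in A major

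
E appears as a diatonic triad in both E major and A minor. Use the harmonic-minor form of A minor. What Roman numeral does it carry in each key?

The scale of E major is E F# G# A B C# D#; E is degree 1, and the triad built there (E-G#-B) is major, so it is I.
The scale of A minor (harmonic minor) is A B C D E F G#; E is degree 5, and the triad built there (E-G#-B) is major, so it is V.

I in E major; V in A minor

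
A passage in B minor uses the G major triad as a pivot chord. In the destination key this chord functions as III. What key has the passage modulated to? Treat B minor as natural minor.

The numeral III denotes a major triad on scale degree 3. With G on degree 3, the tonic of the new key is E.
Degree 3 carries a major triad in natural-minor keys, so the destination is E minor.
Check: the diatonic triads of E minor (natural minor) are Em (i), F#dim (ii°), G (III), Am (iv), Bm (v), C (VI), D (VII) — G major is indeed III.

E minor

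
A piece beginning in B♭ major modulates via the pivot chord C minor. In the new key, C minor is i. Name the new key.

C minor

The numeral i denotes a minor triad on scale degree 1. With C on degree 1, the tonic of the new key is C.
Degree 1 carries a minor triad in minor keys, so the destination is C minor.
Check: the diatonic triads of C minor (natural minor) are Cm (i), Ddim (ii°), E♭ (III), Fm (iv), Gm (v), A♭ (VI), B♭ (VII) — C minor is indeed i.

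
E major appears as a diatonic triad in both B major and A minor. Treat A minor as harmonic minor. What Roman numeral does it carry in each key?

The scale of B major is B C# D# E F# G# A#; E is degree 4, and the triad built there (E-G#-B) is major, so it is IV.
The scale of A minor (harmonic minor) is A B C D E F G#; E is degree 5, and the triad built there (E-G#-B) is major, so it is V.

IV in B major; V in A minor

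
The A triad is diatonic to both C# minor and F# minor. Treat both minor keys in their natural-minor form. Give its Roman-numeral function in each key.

VI in C# minor; III in F# minor

The scale of C# minor (natural minor) is C# D# E F# G# A B; A is degree 6, and the triad built there (A-C#-E) is major, so it is VI.
The scale of F# minor (natural minor) is F# G# A B C# D E; A is degree 3, and the triad built there (A-C#-E) is major, so it is III.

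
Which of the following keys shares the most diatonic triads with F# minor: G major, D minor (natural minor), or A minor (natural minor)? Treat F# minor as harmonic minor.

G major

Triads of F# minor (harmonic minor): F# minor (i), G# diminished (ii°), A augmented (III+), B minor (iv), C# major (V), D major (VI), E# diminished (vii°).
G major shares 2: Bm, D.
D minor (natural minor) shares 0: none.
A minor (natural minor) shares 0: none.
The most common triads (2) are shared with G major.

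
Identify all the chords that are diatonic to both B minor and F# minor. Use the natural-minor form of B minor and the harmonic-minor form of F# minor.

Bm, D, F#m

Triads in B minor (natural minor): Bm (i), C#dim (ii°), D (III), Em (iv), F#m (v), G (VI), A (VII).
Triads in F# minor (harmonic minor): F#m (i), G#dim (ii°), Aaug (III+), Bm (iv), C# (V), D (VI), E#dim (vii°).
Shared triads with their functions: Bm (i in B minor, iv in F# minor); D (III in B minor, VI in F# minor); F#m (v in B minor, i in F# minor).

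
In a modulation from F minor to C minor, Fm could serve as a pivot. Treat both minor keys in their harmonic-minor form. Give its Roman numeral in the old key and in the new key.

i in F minor; iv in C minor

The scale of F minor (harmonic minor) is F G A♭ B♭ C D♭ E; F is degree 1, and the triad built there (F-A♭-C) is minor, so it is i.
The scale of C minor (harmonic minor) is C D E♭ F G A♭ B; F is degree 4, and the triad built there (F-A♭-C) is minor, so it is iv.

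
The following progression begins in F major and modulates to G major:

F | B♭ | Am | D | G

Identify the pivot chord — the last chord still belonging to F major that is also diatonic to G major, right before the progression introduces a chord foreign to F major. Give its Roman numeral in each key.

Chords diatonic to F major: F, Gm, Am, B♭, C, Dm, Edim.
Reading the progression, the first chord not in that set is D, so the modulation leaves F major there.
The chord immediately before D is Am, which is diatonic to both keys: iii in F major and ii in G major.

Am — iii in F major, ii in G major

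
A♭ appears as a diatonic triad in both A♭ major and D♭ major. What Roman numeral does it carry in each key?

I in A♭ major; V in D♭ major

The scale of A♭ major is A♭ B♭ C D♭ E♭ F G; A♭ is degree 1, and the triad built there (A♭-C-E♭) is major, so it is I.
The scale of D♭ major is D♭ E♭ F G♭ A♭ B♭ C; A♭ is degree 5, and the triad built there (A♭-C-E♭) is major, so it is V.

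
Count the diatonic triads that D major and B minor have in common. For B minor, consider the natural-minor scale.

Diatonic triads of D major: D (I), Em (ii), F#m (iii), G (IV), A (V), Bm (vi), C#dim (vii°).
Diatonic triads of B minor (natural minor): Bm (i), C#dim (ii°), D (III), Em (iv), F#m (v), G (VI), A (VII).
Matching root and quality in both lists: D, Em, F#m, G, A, Bm, C#dim.
That gives 7 common triads.

7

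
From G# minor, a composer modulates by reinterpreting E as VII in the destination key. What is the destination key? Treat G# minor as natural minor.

F# minor

The numeral VII denotes a major triad on scale degree 7. With E on degree 7, the tonic of the new key is F#.
Degree 7 carries a major triad in natural-minor keys, so the destination is F# minor.
Check: the diatonic triads of F# minor (natural minor) are F#m (i), G#dim (ii°), A (III), Bm (iv), C#m (v), D (VI), E (VII) — E is indeed VII.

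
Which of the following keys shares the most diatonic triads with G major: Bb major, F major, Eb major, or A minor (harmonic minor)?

F major

Triads of G major: G major (I), A minor (ii), B minor (iii), C major (IV), D major (V), E minor (vi), F# diminished (vii°).
Bb major shares 0: none.
F major shares 2: Am, C.
Eb major shares 0: none.
A minor (harmonic minor) shares 1: Am.
The most common triads (2) are shared with F major.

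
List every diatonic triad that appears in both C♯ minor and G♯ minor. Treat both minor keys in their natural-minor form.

C♯m, E, G♯m, B

Triads in C♯ minor (natural minor): C♯m (i), D♯dim (ii°), E (III), F♯m (iv), G♯m (v), A (VI), B (VII).
Triads in G♯ minor (natural minor): G♯m (i), A♯dim (ii°), B (III), C♯m (iv), D♯m (v), E (VI), F♯ (VII).
Shared triads with their functions: C♯m (i in C♯ minor, iv in G♯ minor); E (III in C♯ minor, VI in G♯ minor); G♯m (v in C♯ minor, i in G♯ minor); B (VII in C♯ minor, III in G♯ minor).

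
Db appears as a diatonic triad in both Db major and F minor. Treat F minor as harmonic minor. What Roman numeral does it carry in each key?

The scale of Db major is Db Eb F Gb Ab Bb C; Db is degree 1, and the triad built there (Db-F-Ab) is major, so it is I.
The scale of F minor (harmonic minor) is F G Ab Bb C Db E; Db is degree 6, and the triad built there (Db-F-Ab) is major, so it is VI.

I in Db major; VI in F minor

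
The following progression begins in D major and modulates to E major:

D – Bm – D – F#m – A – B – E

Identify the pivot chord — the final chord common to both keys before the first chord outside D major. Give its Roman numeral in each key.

Chords diatonic to D major: D, Em, F#m, G, A, Bm, C#dim.
Reading the progression, the first chord not in that set is B, so the modulation leaves D major there.
The chord immediately before B is A, which is diatonic to both keys: V in D major and IV in E major.

A — V in D major, IV in E major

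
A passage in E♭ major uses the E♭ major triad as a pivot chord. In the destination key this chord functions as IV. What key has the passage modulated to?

The numeral IV denotes a major triad on scale degree 4. With E♭ on degree 4, the tonic of the new key is B♭.
Degree 4 carries a major triad in major keys, so the destination is B♭ major.
Check: the diatonic triads of B♭ major are B♭ (I), Cm (ii), Dm (iii), E♭ (IV), F (V), Gm (vi), Adim (vii°) — E♭ major is indeed IV.

B♭ major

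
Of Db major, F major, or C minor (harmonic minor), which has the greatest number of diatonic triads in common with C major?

Triads of C major: C major (I), D minor (ii), E minor (iii), F major (IV), G major (V), A minor (vi), B diminished (vii°).
Db major shares 0: none.
F major shares 4: C, Dm, F, Am.
C minor (harmonic minor) shares 2: G, Bdim.
The most common triads (4) are shared with F major.

F major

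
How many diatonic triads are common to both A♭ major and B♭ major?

2

Diatonic triads of A♭ major: A♭ (I), B♭m (ii), Cm (iii), D♭ (IV), E♭ (V), Fm (vi), Gdim (vii°).
Diatonic triads of B♭ major: B♭ (I), Cm (ii), Dm (iii), E♭ (IV), F (V), Gm (vi), Adim (vii°).
Matching root and quality in both lists: Cm, E♭.
That gives 2 common triads.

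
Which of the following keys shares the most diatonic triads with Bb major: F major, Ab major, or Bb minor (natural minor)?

F major

Triads of Bb major: Bb (I), Cm (ii), Dm (iii), Eb (IV), F (V), Gm (vi), Adim (vii°).
F major shares 4: Bb, Dm, F, Gm.
Ab major shares 2: Cm, Eb.
Bb minor (natural minor) shares 0: none.
The most common triads (4) are shared with F major.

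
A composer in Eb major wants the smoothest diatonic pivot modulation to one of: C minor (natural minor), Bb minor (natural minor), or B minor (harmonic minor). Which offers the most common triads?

Triads of Eb major: Eb (I), Fm (ii), Gm (iii), Ab (IV), Bb (V), Cm (vi), Ddim (vii°).
C minor (natural minor) shares 7: Eb, Fm, Gm, Ab, Bb, Cm, Ddim.
Bb minor (natural minor) shares 2: Fm, Ab.
B minor (harmonic minor) shares 0: none.
The most common triads (7) are shared with C minor.

C minor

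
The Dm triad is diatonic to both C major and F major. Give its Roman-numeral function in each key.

The scale of C major is C D E F G A B; D is degree 2, and the triad built there (D-F-A) is minor, so it is ii.
The scale of F major is F G A Bb C D E; D is degree 6, and the triad built there (D-F-A) is minor, so it is vi.

ii in C major; vi in F major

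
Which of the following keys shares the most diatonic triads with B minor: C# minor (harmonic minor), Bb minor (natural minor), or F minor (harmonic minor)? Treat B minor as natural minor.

C# minor

Triads of B minor (natural minor): Bm (i), C#dim (ii°), D (III), Em (iv), F#m (v), G (VI), A (VII).
C# minor (harmonic minor) shares 2: F#m, A.
Bb minor (natural minor) shares 0: none.
F minor (harmonic minor) shares 0: none.
The most common triads (2) are shared with C# minor.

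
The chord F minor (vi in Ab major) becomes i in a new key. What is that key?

F minor

The numeral i denotes a minor triad on scale degree 1. With F on degree 1, the tonic of the new key is F.
Degree 1 carries a minor triad in minor keys, so the destination is F minor.
Check: the diatonic triads of F minor (natural minor) are Fm (i), Gdim (ii°), Ab (III), Bbm (iv), Cm (v), Db (VI), Eb (VII) — F minor is indeed i.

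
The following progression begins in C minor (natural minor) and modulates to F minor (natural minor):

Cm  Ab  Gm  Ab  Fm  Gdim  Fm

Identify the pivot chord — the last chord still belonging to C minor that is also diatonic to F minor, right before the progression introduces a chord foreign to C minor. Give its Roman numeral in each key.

Chords diatonic to C minor: Cm, Ddim, Eb, Fm, Gm, Ab, Bb.
Reading the progression, the first chord not in that set is Gdim, so the modulation leaves C minor there.
The chord immediately before Gdim is Fm, which is diatonic to both keys: iv in C minor and i in F minor.

Fm — iv in C minor, i in F minor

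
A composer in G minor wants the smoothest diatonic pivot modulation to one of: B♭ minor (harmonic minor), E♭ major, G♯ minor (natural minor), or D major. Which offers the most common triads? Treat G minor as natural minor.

Triads of G minor (natural minor): G minor (i), A diminished (ii°), B♭ major (III), C minor (iv), D minor (v), E♭ major (VI), F major (VII).
B♭ minor (harmonic minor) shares 2: Adim, F.
E♭ major shares 4: Gm, B♭, Cm, E♭.
G♯ minor (natural minor) shares 0: none.
D major shares 0: none.
The most common triads (4) are shared with E♭ major.

E♭ major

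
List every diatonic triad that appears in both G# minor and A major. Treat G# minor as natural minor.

C#m, E

Triads in G# minor (natural minor): G#m (i), A#dim (ii°), B (III), C#m (iv), D#m (v), E (VI), F# (VII).
Triads in A major: A (I), Bm (ii), C#m (iii), D (IV), E (V), F#m (vi), G#dim (vii°).
Shared triads with their functions: C#m (iv in G# minor, iii in A major); E (VI in G# minor, V in A major).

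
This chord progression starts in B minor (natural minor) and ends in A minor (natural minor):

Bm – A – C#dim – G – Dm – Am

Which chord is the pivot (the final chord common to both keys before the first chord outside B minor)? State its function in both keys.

G — VI in B minor, VII in A minor

Chords diatonic to B minor: Bm, C#dim, D, Em, F#m, G, A.
Reading the progression, the first chord not in that set is Dm, so the modulation leaves B minor there.
The chord immediately before Dm is G, which is diatonic to both keys: VI in B minor and VII in A minor.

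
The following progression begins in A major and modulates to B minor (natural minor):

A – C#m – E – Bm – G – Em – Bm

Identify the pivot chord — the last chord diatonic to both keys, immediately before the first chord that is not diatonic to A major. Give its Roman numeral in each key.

Bm — ii in A major, i in B minor

Chords diatonic to A major: A, Bm, C#m, D, E, F#m, G#dim.
Reading the progression, the first chord not in that set is G, so the modulation leaves A major there.
The chord immediately before G is Bm, which is diatonic to both keys: ii in A major and i in B minor.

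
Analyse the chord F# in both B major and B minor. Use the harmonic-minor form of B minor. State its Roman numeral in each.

The scale of B major is B C# D# E F# G# A#; F# is degree 5, and the triad built there (F#-A#-C#) is major, so it is V.
The scale of B minor (harmonic minor) is B C# D E F# G A#; F# is degree 5, and the triad built there (F#-A#-C#) is major, so it is V.

V in B major; V in B minor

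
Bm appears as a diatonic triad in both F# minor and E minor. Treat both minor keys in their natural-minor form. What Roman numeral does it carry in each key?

iv in F# minor; v in E minor

The scale of F# minor (natural minor) is F# G# A B C# D E; B is degree 4, and the triad built there (B-D-F#) is minor, so it is iv.
The scale of E minor (natural minor) is E F# G A B C D; B is degree 5, and the triad built there (B-D-F#) is minor, so it is v.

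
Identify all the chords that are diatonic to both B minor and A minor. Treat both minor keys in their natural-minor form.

Em, G

Triads in B minor (natural minor): B minor (i), C# diminished (ii°), D major (III), E minor (iv), F# minor (v), G major (VI), A major (VII).
Triads in A minor (natural minor): A minor (i), B diminished (ii°), C major (III), D minor (iv), E minor (v), F major (VI), G major (VII).
Shared triads with their functions: E minor (iv in B minor, v in A minor); G major (VI in B minor, VII in A minor).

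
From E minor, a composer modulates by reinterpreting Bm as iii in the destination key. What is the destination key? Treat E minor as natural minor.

The numeral iii denotes a minor triad on scale degree 3. With B on degree 3, the tonic of the new key is G.
Degree 3 carries a minor triad in major keys, so the destination is G major.
Check: the diatonic triads of G major are G (I), Am (ii), Bm (iii), C (IV), D (V), Em (vi), F♯dim (vii°) — Bm is indeed iii.

G major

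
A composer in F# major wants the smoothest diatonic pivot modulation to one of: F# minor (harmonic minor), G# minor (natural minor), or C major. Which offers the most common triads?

Triads of F# major: F# major (I), G# minor (ii), A# minor (iii), B major (IV), C# major (V), D# minor (vi), E# diminished (vii°).
F# minor (harmonic minor) shares 2: C#, E#dim.
G# minor (natural minor) shares 4: F#, G#m, B, D#m.
C major shares 0: none.
The most common triads (4) are shared with G# minor.

G# minor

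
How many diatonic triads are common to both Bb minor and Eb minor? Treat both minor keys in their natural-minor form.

Diatonic triads of Bb minor (natural minor): Bbm (i), Cdim (ii°), Db (III), Ebm (iv), Fm (v), Gb (VI), Ab (VII).
Diatonic triads of Eb minor (natural minor): Ebm (i), Fdim (ii°), Gb (III), Abm (iv), Bbm (v), Cb (VI), Db (VII).
Matching root and quality in both lists: Bbm, Db, Ebm, Gb.
That gives 4 common triads.

4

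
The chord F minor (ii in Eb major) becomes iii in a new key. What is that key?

The numeral iii denotes a minor triad on scale degree 3. With F on degree 3, the tonic of the new key is Db.
Degree 3 carries a minor triad in major keys, so the destination is Db major.
Check: the diatonic triads of Db major are Db (I), Ebm (ii), Fm (iii), Gb (IV), Ab (V), Bbm (vi), Cdim (vii°) — F minor is indeed iii.

Db major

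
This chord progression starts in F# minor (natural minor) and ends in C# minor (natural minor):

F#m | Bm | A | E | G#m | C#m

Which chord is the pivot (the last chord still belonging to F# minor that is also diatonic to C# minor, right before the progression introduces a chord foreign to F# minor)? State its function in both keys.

E — VII in F# minor, III in C# minor

Chords diatonic to F# minor: F#m, G#dim, A, Bm, C#m, D, E.
Reading the progression, the first chord not in that set is G#m, so the modulation leaves F# minor there.
The chord immediately before G#m is E, which is diatonic to both keys: VII in F# minor and III in C# minor.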